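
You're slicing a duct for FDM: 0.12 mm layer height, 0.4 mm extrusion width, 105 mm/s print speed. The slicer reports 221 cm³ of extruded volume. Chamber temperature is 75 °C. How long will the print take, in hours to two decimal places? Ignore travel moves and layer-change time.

Extrusion cross-section = 0.12 × 0.4 = 0.048 mm².
Toolpath length = 221 cm³ / 0.048 mm² = 221000 / 0.048 = 4604166.7 mm.
Print-move time = 4604166.7 / 105 = 43849.2 s.
43849.2 s = 12.18 hours.

12.18 hours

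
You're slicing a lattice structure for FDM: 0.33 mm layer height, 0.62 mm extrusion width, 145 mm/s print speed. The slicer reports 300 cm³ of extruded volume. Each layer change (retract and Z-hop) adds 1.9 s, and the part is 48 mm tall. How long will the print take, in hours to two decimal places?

2.89 hours

Extrusion cross-section = 0.33 × 0.62, so 0.2046 mm².
Toolpath length = 300 cm³ / 0.2046 mm² = 300000 / 0.2046 = 1466275.7 mm.
Extrusion time: 1466275.7 / 145 → 10112.2 s.
Layer count = ceil(48 / 0.33) = 146.
Non-print overhead = 146 × 1.9, so 277.4 s.
Altogether 10112.2 + 277.4 = 10389.6 s, i.e. 2.89 hours.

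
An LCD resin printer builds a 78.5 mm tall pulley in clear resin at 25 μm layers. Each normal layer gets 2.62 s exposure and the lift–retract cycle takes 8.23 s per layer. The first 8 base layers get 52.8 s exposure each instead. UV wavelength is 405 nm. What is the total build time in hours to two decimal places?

Layers = ⌈78.5/0.025⌉ = 3140.
Burn-in layers: 8 × (52.8 + 8.23) → 488.24 s.
Remaining layers: 3132 × (2.62 + 8.23) → 33982.2 s.
Sum: 488.24 + 33982.2 = 34470.44 s → 9.58 hours.

9.58 hours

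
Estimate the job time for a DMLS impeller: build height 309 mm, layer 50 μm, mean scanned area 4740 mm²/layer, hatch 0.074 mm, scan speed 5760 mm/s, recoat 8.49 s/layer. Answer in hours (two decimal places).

33.66 hours

Layer count = ceil(309 / 0.05) = 6180.
Per-layer scan distance = 4740 / 0.074 = 64054.1 mm.
Scan time per layer = 64054.1 / 5760 = 11.1205 s.
Layer cycle: 11.1205 + 8.49 → 19.6105 s.
6180 layers × 19.6105 s/layer = 121192.89 s, i.e. 33.66 hours.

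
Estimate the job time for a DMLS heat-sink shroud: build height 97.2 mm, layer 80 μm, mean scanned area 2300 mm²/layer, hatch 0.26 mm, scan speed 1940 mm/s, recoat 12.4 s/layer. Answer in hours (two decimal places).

Number of layers: 97.2 / 0.08 → 1215 (rounded up).
Scan path per layer = 2300 / 0.26 = 8846.2 mm.
Per-layer scan time = 8846.2 / 1940, so 4.5599 s.
Time per layer: 4.5599 + 12.4 → 16.9599 s.
1215 layers × 16.9599 s/layer = 20606.2785 s, i.e. 5.72 hours.

5.72 hours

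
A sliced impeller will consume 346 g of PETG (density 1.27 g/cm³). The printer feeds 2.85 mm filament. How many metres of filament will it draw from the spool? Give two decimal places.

42.71 m

Extruded volume: 346/1.27 = 272.4409 cm³ (272440.9 mm³).
Cross-section of 2.85 mm filament: π·(2.85/2)² = 6.3794 mm².
L = V/A = 272440.9/6.3794 = 42706.35 mm → 42.71 m.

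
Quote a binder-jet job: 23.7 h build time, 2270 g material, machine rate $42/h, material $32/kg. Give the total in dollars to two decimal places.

$1068.04

Machine-time cost: 42 × 23.7 → $995.40.
Material cost = 32 × 2270/1000 = $72.64.
Job cost: 995.40 + 72.64 = $1068.04.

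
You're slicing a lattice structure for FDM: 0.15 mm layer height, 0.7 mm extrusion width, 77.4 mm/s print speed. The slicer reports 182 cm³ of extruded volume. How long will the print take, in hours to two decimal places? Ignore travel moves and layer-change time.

6.22 hours

Extrusion cross-section = 0.15 × 0.7 = 0.105 mm².
Toolpath length = 182 cm³ / 0.105 mm² = 182000 / 0.105 = 1733333.3 mm.
Print-move time: 1733333.3 / 77.4 → 22394.5 s.
In the requested units: 22394.5 s = 6.22 hours.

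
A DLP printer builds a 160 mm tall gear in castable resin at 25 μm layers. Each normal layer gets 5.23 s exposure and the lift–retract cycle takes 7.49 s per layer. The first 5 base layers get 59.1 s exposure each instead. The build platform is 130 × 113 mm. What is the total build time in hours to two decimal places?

22.69 hours

Layer count = ceil(160 / 0.025) = 6400.
Bottom layers = 5 × (59.1 + 7.49) = 332.95 s.
Regular layers = 6395 × (5.23 + 7.49), so 81344.4 s.
Sum: 332.95 + 81344.4 = 81677.35 s → 22.69 hours.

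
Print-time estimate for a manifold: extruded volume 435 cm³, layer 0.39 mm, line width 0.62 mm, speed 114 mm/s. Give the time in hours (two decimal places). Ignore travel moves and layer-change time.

4.38 hours

Line area = 0.39 × 0.62 = 0.2418 mm².
Path length: 435000 mm³ / 0.2418 mm² → 1799007.4 mm.
Extrusion time = 1799007.4 / 114 = 15780.8 s.
That's 15780.8 s → 4.38 hours.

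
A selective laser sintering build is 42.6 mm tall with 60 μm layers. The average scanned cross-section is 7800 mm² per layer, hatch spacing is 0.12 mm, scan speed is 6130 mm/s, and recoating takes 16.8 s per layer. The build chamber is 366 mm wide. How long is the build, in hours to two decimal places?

Layers = ⌈42.6/0.06⌉ = 710.
Per-layer scan distance: 7800 / 0.12 → 65000 mm.
Laser time per layer = 65000 / 6130, so 10.6036 s.
Per-layer time = 10.6036 + 16.8 = 27.4036 s.
710 layers × 27.4036 s/layer = 19456.556 s, i.e. 5.40 hours.

5.40 hours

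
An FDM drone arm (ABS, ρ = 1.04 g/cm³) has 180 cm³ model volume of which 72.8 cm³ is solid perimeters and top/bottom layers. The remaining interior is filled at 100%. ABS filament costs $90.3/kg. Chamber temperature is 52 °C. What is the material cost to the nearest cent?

$16.90

Interior volume = 180 − 72.8 = 107.2 cm³.
Deposited infill = 1.00 × 107.2 = 107.2 cm³.
Total printed volume: 72.8 + 107.2 → 180 cm³.
Mass: 180 × 1.04 → 187.2 g.
At $90.3/kg: 187.2/1000 × 90.3 = $16.90.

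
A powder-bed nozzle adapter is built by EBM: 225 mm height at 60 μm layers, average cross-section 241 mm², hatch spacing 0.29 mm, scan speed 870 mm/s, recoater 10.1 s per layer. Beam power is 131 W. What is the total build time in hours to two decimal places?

Number of layers: 225 / 0.06 → 3750 (rounded up).
Hatch length per layer = 241 / 0.29 = 831 mm.
Scan time per layer = 831 / 870 = 0.9552 s.
Per-layer time: 0.9552 + 10.1 → 11.0552 s.
Build time = 3750 × 11.0552 = 41457 s = 11.52 hours.

11.52 hours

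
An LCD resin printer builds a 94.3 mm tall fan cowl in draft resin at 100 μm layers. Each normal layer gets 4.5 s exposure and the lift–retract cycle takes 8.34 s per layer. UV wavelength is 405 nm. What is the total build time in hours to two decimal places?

3.36 hours

Layers = ⌈94.3/0.1⌉ = 943.
Cycle time: 4.5 + 8.34 → 12.84 s.
Build time: 943 × 12.84 s = 12108.12 s, i.e. 3.36 hours.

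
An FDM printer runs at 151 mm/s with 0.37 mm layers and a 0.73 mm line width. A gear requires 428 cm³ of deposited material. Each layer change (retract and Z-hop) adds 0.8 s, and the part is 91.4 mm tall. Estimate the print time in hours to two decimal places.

Line area = 0.37 × 0.73, so 0.2701 mm².
Total extruded path = 428000/0.2701 = 1584598.3 mm.
Extrusion time = 1584598.3 / 151, so 10494 s.
Number of layers: 91.4 / 0.37 → 248 (rounded up).
Non-print overhead = 248 × 0.8 = 198.4 s.
Altogether 10494 + 198.4 = 10692.4 s, i.e. 2.97 hours.

2.97 hours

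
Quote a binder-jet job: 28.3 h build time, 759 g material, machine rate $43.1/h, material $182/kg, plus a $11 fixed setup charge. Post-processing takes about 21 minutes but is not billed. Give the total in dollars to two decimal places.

Machine cost = 43.1 × 28.3 = $1219.73.
Material cost = 182 × 759/1000, so $138.138.
Adding setup: 1219.73 + 138.138 + 11 → 1368.868 ≈ $1368.87.

$1368.87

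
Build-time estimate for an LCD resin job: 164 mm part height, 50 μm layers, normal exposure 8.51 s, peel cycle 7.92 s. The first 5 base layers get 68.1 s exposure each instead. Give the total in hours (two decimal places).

15.05 hours

Layer count = ceil(164 / 0.05) = 3280.
Base layers = 5 × (68.1 + 7.92) = 380.1 s.
Remaining layers = 3275 × (8.51 + 7.92), so 53808.25 s.
Sum: 380.1 + 53808.25 = 54188.35 s → 15.05 hours.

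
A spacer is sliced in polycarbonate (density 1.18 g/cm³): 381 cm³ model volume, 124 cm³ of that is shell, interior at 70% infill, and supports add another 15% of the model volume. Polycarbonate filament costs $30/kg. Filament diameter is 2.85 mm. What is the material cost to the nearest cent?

$12.78

Interior volume: 381 − 124 → 257 cm³.
Deposited infill = 0.70 × 257, so 179.9 cm³.
Support = 0.15 × 381 = 57.15 cm³.
Deposited volume = 124 + 179.9 + 57.15 = 361.05 cm³.
Mass = 361.05 × 1.18 = 426.039 g.
At $30/kg: 426.039/1000 × 30 = $12.78.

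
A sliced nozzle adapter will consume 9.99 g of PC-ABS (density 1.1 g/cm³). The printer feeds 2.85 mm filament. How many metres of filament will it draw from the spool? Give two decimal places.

Volume = 9.99 g / 1.1 g·cm⁻³ = 9.0818 cm³ = 9081.8 mm³.
Cross-section of 2.85 mm filament: π·(2.85/2)² = 6.3794 mm².
Length = 9081.8 / 6.3794 = 1423.61 mm = 1.42 m.

1.42 m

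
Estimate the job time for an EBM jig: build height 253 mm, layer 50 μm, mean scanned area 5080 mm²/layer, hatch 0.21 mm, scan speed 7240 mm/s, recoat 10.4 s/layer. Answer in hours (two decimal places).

19.31 hours

Layers = ⌈253/0.05⌉ = 5060.
Per-layer scan distance = 5080 / 0.21, so 24190.5 mm.
Per-layer scan time = 24190.5 / 7240, so 3.3412 s.
Per-layer time: 3.3412 + 10.4 → 13.7412 s.
Build time = 5060 × 13.7412 = 69530.472 s = 19.31 hours.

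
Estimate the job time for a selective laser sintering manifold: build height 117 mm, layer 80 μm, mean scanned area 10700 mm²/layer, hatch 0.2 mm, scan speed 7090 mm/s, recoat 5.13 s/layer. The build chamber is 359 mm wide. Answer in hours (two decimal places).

5.15 hours

Number of layers: 117 / 0.08 → 1463 (rounded up).
Per-layer scan distance: 10700 / 0.2 → 53500 mm.
Per-layer scan time = 53500 / 7090 = 7.5458 s.
Per-layer time = 7.5458 + 5.13, so 12.6758 s.
1463 layers × 12.6758 s/layer = 18544.6954 s, i.e. 5.15 hours.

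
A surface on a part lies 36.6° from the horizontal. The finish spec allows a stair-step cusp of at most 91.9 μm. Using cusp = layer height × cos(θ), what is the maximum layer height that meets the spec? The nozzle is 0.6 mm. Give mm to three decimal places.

0.114 mm

Layer height = cusp / cos(36.6°) = 0.0919 / 0.8028 = 0.114 mm.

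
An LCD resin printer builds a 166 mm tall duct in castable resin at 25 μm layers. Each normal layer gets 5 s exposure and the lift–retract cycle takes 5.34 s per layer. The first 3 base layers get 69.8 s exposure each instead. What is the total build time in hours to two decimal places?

19.13 hours

Layers = ⌈166/0.025⌉ = 6640.
Burn-in layers = 3 × (69.8 + 5.34) = 225.42 s.
Remaining layers = 6637 × (5 + 5.34), so 68626.58 s.
Sum: 225.42 + 68626.58 = 68852 s → 19.13 hours.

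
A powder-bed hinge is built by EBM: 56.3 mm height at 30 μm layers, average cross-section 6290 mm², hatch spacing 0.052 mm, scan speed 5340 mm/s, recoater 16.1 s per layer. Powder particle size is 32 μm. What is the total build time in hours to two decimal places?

20.20 hours

Number of layers: 56.3 / 0.03 → 1877 (rounded up).
Scan path per layer = 6290 / 0.052, so 120961.5 mm.
Beam time per layer = 120961.5 / 5340 = 22.652 s.
Per-layer time = 22.652 + 16.1, so 38.752 s.
Total: 1877 × 38.752 s = 72737.504 s → 20.20 hours.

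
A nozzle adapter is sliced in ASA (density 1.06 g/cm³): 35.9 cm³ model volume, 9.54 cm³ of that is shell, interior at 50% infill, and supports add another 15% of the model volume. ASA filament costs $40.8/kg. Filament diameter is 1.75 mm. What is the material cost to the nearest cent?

$1.22

Interior volume = 35.9 − 9.54, so 26.36 cm³.
Infill volume: 0.50 × 26.36 → 13.18 cm³.
Support = 0.15 × 35.9, so 5.385 cm³.
Deposited volume: 9.54 + 13.18 + 5.385 → 28.105 cm³.
Mass = 28.105 × 1.06, so 29.7913 g.
Cost = 29.7913 g / 1000 × $40.8/kg = $1.22.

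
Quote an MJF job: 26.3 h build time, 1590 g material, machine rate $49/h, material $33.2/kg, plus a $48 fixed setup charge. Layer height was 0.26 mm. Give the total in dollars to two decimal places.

Time charge = 49 × 26.3, so $1288.70.
Feedstock cost = 33.2 × 1590/1000 = $52.788.
Total = 1288.70 + 52.788 + 48 = 1389.488 ≈ $1389.49.

$1389.49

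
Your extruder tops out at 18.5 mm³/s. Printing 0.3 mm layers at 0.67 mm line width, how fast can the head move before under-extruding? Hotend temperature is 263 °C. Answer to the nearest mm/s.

A = 0.3 × 0.67 = 0.201 mm².
v_max = Q/A = 18.5/0.201 = 92.04 mm/s → 92 mm/s.

92 mm/s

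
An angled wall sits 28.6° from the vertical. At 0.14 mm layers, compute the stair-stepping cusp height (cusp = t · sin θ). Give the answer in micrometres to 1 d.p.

sin(28.6°) = 0.4787, so cusp = 0.14 × 0.4787 = 0.067018 mm → 67.0 μm.

67.0 μm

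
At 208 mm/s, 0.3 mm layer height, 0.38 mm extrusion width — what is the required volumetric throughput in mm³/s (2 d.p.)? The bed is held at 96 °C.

23.71

A: 0.3 × 0.38 → 0.114 mm².
Q = v·A = 208 × 0.114 = 23.71 mm³/s.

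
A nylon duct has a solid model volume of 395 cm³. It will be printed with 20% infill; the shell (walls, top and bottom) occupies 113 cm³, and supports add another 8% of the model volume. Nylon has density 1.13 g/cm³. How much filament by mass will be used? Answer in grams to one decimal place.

227.1 g

Volume inside the shell = 395 − 113 = 282 cm³.
Infill deposited = 0.20 × 282 = 56.4 cm³.
Support: 0.08 × 395 → 31.6 cm³.
Total extruded = 113 + 56.4 + 31.6 = 201 cm³.
Mass = 201 × 1.13 = 227.13 g.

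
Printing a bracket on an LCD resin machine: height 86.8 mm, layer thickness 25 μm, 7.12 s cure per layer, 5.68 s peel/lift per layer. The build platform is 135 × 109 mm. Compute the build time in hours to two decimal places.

Layers = ⌈86.8/0.025⌉ = 3472.
Cycle time = 7.12 + 5.68, so 12.8 s.
Total = 3472 × 12.8 = 44441.6 s = 12.34 hours.

12.34 hours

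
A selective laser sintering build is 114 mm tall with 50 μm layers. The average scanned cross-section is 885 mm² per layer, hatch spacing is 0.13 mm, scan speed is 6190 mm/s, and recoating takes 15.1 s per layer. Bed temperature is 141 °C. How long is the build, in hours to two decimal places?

Number of layers: 114 / 0.05 → 2280 (rounded up).
Scan path per layer = 885 / 0.13, so 6807.7 mm.
Scan time per layer = 6807.7 / 6190 = 1.0998 s.
Per-layer time: 1.0998 + 15.1 → 16.1998 s.
Total: 2280 × 16.1998 s = 36935.544 s → 10.26 hours.

10.26 hours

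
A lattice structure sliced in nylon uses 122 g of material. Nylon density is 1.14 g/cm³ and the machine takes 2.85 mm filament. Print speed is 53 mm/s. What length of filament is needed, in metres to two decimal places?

16.78 m

Volume = 122 g / 1.14 g·cm⁻³ = 107.0175 cm³ = 107017.5 mm³.
A = π r² = π × 1.425² = 6.3794 mm².
L = V/A = 107017.5/6.3794 = 16775.48 mm → 16.78 m.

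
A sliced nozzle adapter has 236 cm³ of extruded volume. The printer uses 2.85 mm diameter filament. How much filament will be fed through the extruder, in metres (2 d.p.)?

Filament cross-section = π × (2.85/2)² = 6.3794 mm².
L = 236000 mm³ / 6.3794 mm² = 36994.07 mm, i.e. 36.99 m.

36.99 m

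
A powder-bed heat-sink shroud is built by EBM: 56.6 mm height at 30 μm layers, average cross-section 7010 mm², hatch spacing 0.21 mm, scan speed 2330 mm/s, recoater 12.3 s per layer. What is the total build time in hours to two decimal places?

Number of layers: 56.6 / 0.03 → 1887 (rounded up).
Scan path per layer = 7010 / 0.21 = 33381 mm.
Per-layer scan time: 33381 / 2330 → 14.3266 s.
Time per layer = 14.3266 + 12.3 = 26.6266 s.
1887 layers × 26.6266 s/layer = 50244.3942 s, i.e. 13.96 hours.

13.96 hours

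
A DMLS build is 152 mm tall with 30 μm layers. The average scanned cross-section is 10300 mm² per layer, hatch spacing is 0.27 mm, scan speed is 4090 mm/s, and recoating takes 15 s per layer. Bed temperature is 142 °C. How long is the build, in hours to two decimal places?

34.24 hours

Number of layers: 152 / 0.03 → 5067 (rounded up).
Scan path per layer = 10300 / 0.27 = 38148.1 mm.
Per-layer scan time: 38148.1 / 4090 → 9.3272 s.
Time per layer: 9.3272 + 15 → 24.3272 s.
5067 layers × 24.3272 s/layer = 123265.9224 s, i.e. 34.24 hours.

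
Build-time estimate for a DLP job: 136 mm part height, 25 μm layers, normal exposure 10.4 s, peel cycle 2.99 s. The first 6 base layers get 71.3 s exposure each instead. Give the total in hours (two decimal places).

Number of layers: 136 / 0.025 → 5440 (rounded up).
Burn-in layers = 6 × (71.3 + 2.99), so 445.74 s.
Regular layers: 5434 × (10.4 + 2.99) → 72761.26 s.
Sum: 445.74 + 72761.26 = 73207 s → 20.34 hours.

20.34 hours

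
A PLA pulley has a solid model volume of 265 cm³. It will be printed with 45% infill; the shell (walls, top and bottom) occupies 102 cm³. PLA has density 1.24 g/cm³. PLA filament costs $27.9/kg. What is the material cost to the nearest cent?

Infill region = 265 − 102, so 163 cm³.
Infill deposited = 0.45 × 163 = 73.35 cm³.
Deposited volume = 102 + 73.35, so 175.35 cm³.
Mass: 175.35 × 1.24 → 217.434 g.
Cost = 217.434 g / 1000 × $27.9/kg = $6.07.

$6.07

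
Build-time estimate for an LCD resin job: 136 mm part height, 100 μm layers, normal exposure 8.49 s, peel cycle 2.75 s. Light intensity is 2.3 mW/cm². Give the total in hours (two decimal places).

Layers = ⌈136/0.1⌉ = 1360.
Cycle time: 8.49 + 2.75 → 11.24 s.
Total = 1360 × 11.24 = 15286.4 s = 4.25 hours.

4.25 hours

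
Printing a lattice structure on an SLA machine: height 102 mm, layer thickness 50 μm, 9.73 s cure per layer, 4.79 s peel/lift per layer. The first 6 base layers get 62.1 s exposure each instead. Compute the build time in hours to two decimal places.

8.32 hours

Layers = ⌈102/0.05⌉ = 2040.
Bottom layers = 6 × (62.1 + 4.79), so 401.34 s.
Remaining layers = 2034 × (9.73 + 4.79), so 29533.68 s.
Sum: 401.34 + 29533.68 = 29935.02 s → 8.32 hours.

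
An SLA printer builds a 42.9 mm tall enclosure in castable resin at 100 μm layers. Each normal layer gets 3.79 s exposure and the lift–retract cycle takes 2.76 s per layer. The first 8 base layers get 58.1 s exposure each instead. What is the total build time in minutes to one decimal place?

Number of layers: 42.9 / 0.1 → 429 (rounded up).
Base layers = 8 × (58.1 + 2.76), so 486.88 s.
Remaining layers = 421 × (3.79 + 2.76), so 2757.55 s.
Total = 486.88 + 2757.55 = 3244.43 s = 54.1 minutes.

54.1 minutes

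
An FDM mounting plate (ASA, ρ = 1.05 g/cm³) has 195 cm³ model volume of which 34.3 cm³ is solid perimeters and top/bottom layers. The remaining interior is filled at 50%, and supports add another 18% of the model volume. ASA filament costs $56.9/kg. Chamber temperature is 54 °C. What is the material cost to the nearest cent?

$8.95

Infill region = 195 − 34.3, so 160.7 cm³.
Deposited infill = 0.50 × 160.7 = 80.35 cm³.
Support = 0.18 × 195 = 35.1 cm³.
Total printed volume: 34.3 + 80.35 + 35.1 → 149.75 cm³.
Mass = 149.75 × 1.05 = 157.2375 g.
Cost = 157.2375 g / 1000 × $56.9/kg = $8.95.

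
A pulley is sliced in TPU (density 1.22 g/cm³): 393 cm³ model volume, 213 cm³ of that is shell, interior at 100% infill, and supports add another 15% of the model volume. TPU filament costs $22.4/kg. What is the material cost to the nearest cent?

Volume inside the shell = 393 − 213, so 180 cm³.
Infill deposited: 1.00 × 180 → 180 cm³.
Support: 0.15 × 393 → 58.95 cm³.
Total extruded = 213 + 180 + 58.95 = 451.95 cm³.
Mass: 451.95 × 1.22 → 551.379 g.
At $22.4/kg: 551.379/1000 × 22.4 = $12.35.

$12.35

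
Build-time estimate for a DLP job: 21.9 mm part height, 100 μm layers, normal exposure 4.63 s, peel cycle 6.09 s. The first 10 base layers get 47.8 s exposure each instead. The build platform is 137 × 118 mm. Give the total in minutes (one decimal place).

Number of layers: 21.9 / 0.1 → 219 (rounded up).
Base layers = 10 × (47.8 + 6.09) = 538.9 s.
Remaining layers = 209 × (4.63 + 6.09) = 2240.48 s.
Sum: 538.9 + 2240.48 = 2779.38 s → 46.3 minutes.

46.3 minutes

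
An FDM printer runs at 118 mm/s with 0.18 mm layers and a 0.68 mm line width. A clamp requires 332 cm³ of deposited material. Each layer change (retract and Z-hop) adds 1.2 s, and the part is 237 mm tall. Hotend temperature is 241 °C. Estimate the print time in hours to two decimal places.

Bead cross-section = 0.18 × 0.68 = 0.1224 mm².
Toolpath length = 332 cm³ / 0.1224 mm² = 332000 / 0.1224 = 2712418.3 mm.
Extrusion time = 2712418.3 / 118, so 22986.6 s.
Number of layers: 237 / 0.18 → 1317 (rounded up).
Z-hop total = 1317 × 1.2 = 1580.4 s.
Altogether 22986.6 + 1580.4 = 24567 s, i.e. 6.82 hours.

6.82 hours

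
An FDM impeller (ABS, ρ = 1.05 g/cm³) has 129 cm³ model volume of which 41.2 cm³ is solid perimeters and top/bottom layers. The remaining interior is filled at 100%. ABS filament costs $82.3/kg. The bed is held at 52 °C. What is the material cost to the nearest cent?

$11.15

Volume inside the shell: 129 − 41.2 → 87.8 cm³.
Infill volume: 1.00 × 87.8 → 87.8 cm³.
Deposited volume = 41.2 + 87.8 = 129 cm³.
Mass: 129 × 1.05 → 135.45 g.
Cost = 135.45 g / 1000 × $82.3/kg = $11.15.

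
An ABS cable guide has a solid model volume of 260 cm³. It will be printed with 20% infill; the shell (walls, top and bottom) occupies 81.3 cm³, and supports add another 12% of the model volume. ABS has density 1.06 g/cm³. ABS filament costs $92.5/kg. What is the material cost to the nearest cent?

Interior volume: 260 − 81.3 → 178.7 cm³.
Deposited infill = 0.20 × 178.7 = 35.74 cm³.
Support: 0.12 × 260 → 31.2 cm³.
Total extruded = 81.3 + 35.74 + 31.2 = 148.24 cm³.
Mass: 148.24 × 1.06 → 157.1344 g.
Cost = 157.1344 g / 1000 × $92.5/kg = $14.53.

$14.53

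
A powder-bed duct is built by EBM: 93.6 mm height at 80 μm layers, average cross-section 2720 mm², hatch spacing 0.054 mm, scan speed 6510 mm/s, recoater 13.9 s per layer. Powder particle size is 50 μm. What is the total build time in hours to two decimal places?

Layer count = ceil(93.6 / 0.08) = 1170.
Scan path per layer = 2720 / 0.054 = 50370.4 mm.
Scan time per layer: 50370.4 / 6510 → 7.7374 s.
Time per layer = 7.7374 + 13.9, so 21.6374 s.
Build time = 1170 × 21.6374 = 25315.758 s = 7.03 hours.

7.03 hours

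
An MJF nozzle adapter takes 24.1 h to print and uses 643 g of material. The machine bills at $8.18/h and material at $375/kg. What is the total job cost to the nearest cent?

$438.26

Machine-time cost: 8.18 × 24.1 → $197.138.
Feedstock cost: 375 × 643/1000 → $241.125.
Job cost: 197.138 + 241.125 = 438.263 ≈ $438.26.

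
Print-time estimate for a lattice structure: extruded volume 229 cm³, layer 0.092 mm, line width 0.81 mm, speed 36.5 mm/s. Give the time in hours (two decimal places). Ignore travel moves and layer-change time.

23.39 hours

Bead cross-section = 0.092 × 0.81, so 0.07452 mm².
Path length: 229000 mm³ / 0.07452 mm² → 3073000.5 mm.
Time extruding = 3073000.5 / 36.5 = 84191.8 s.
In the requested units: 84191.8 s = 23.39 hours.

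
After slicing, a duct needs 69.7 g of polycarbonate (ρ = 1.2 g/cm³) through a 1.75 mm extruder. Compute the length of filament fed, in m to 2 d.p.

24.15 m

Volume = 69.7 g / 1.2 g·cm⁻³ = 58.0833 cm³ = 58083.3 mm³.
A = π r² = π × 0.875² = 2.4053 mm².
Length = 58083.3 / 2.4053 = 24148.05 mm = 24.15 m.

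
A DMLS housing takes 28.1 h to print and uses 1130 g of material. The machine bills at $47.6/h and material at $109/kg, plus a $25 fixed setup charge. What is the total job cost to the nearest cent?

$1485.73

Machine-time cost = 47.6 × 28.1 = $1337.56.
Material cost = 109 × 1130/1000, so $123.17.
Total = 1337.56 + 123.17 + 25 = $1485.73.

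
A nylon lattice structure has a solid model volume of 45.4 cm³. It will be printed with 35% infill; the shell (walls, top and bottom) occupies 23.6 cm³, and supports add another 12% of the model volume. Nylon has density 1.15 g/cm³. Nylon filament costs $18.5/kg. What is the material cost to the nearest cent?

Volume inside the shell = 45.4 − 23.6, so 21.8 cm³.
Deposited infill = 0.35 × 21.8 = 7.63 cm³.
Support: 0.12 × 45.4 → 5.448 cm³.
Deposited volume = 23.6 + 7.63 + 5.448 = 36.678 cm³.
Mass = 36.678 × 1.15 = 42.1797 g.
At $18.5/kg: 42.1797/1000 × 18.5 = $0.78.

$0.78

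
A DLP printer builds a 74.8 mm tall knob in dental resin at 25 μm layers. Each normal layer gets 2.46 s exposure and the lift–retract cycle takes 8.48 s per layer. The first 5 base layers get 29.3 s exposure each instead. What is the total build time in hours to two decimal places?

Number of layers: 74.8 / 0.025 → 2992 (rounded up).
Burn-in layers = 5 × (29.3 + 8.48), so 188.9 s.
Normal layers = 2987 × (2.46 + 8.48), so 32677.78 s.
Total = 188.9 + 32677.78 = 32866.68 s = 9.13 hours.

9.13 hours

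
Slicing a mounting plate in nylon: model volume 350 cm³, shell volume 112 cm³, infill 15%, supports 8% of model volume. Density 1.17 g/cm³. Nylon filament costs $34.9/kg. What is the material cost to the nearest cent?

Interior volume = 350 − 112, so 238 cm³.
Deposited infill = 0.15 × 238 = 35.7 cm³.
Support: 0.08 × 350 → 28 cm³.
Total extruded = 112 + 35.7 + 28, so 175.7 cm³.
Mass: 175.7 × 1.17 → 205.569 g.
Cost = 205.569 g / 1000 × $34.9/kg = $7.17.

$7.17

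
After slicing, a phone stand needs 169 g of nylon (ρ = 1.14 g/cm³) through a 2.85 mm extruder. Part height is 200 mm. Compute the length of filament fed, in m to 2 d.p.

Volume = 169 g / 1.14 g·cm⁻³ = 148.2456 cm³ = 148245.6 mm³.
A = π r² = π × 1.425² = 6.3794 mm².
L = V/A = 148245.6/6.3794 = 23238.17 mm → 23.24 m.

23.24 m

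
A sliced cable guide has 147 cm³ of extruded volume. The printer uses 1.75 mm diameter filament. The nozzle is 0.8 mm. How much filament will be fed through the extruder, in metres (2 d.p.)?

A = π r² = π × 0.875² = 2.4053 mm².
L = 147000 mm³ / 2.4053 mm² = 61115.04 mm, i.e. 61.12 m.

61.12 m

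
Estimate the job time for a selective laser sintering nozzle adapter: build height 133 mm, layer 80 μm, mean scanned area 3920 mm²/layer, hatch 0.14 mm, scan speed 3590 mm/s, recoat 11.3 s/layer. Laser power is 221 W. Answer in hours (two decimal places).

8.82 hours

Number of layers: 133 / 0.08 → 1663 (rounded up).
Hatch length per layer = 3920 / 0.14 = 28000 mm.
Per-layer scan time = 28000 / 3590 = 7.7994 s.
Time per layer = 7.7994 + 11.3 = 19.0994 s.
Build time = 1663 × 19.0994 = 31762.3022 s = 8.82 hours.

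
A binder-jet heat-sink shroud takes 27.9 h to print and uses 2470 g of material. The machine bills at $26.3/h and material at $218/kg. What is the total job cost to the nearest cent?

Time charge: 26.3 × 27.9 → $733.77.
Material cost: 218 × 2470/1000 → $538.46.
Job cost: 733.77 + 538.46 = $1272.23.

$1272.23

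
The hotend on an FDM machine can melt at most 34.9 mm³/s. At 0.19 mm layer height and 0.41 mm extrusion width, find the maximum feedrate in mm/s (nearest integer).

A = 0.19 × 0.41 = 0.0779 mm².
Max speed = 34.9 / 0.0779 = 448.01 ≈ 448 mm/s.

448 mm/s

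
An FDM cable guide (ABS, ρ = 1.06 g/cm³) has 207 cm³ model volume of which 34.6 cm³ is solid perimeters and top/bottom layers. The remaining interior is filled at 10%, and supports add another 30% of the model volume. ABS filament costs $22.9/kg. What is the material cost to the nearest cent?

Volume inside the shell = 207 − 34.6 = 172.4 cm³.
Infill deposited: 0.10 × 172.4 → 17.24 cm³.
Support: 0.30 × 207 → 62.1 cm³.
Total extruded = 34.6 + 17.24 + 62.1, so 113.94 cm³.
Mass = 113.94 × 1.06, so 120.7764 g.
Cost = 120.7764 g / 1000 × $22.9/kg = $2.77.

$2.77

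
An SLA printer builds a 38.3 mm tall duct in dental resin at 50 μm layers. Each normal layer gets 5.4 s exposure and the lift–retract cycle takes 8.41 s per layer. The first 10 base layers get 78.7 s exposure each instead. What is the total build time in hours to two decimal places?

3.14 hours

Layers = ⌈38.3/0.05⌉ = 766.
Base layers: 10 × (78.7 + 8.41) → 871.1 s.
Remaining layers = 756 × (5.4 + 8.41) = 10440.36 s.
Sum: 871.1 + 10440.36 = 11311.46 s → 3.14 hours.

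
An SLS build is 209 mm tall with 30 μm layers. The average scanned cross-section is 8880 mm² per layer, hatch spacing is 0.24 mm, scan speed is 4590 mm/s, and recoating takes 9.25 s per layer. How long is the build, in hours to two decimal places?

33.50 hours

Number of layers: 209 / 0.03 → 6967 (rounded up).
Hatch length per layer = 8880 / 0.24, so 37000 mm.
Laser time per layer = 37000 / 4590 = 8.061 s.
Layer cycle = 8.061 + 9.25 = 17.311 s.
6967 layers × 17.311 s/layer = 120605.737 s, i.e. 33.50 hours.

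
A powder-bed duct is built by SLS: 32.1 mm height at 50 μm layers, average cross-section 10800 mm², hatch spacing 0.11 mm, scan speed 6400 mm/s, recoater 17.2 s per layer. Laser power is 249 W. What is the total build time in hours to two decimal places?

Layer count = ceil(32.1 / 0.05) = 642.
Scan path per layer: 10800 / 0.11 → 98181.8 mm.
Scan time per layer = 98181.8 / 6400, so 15.3409 s.
Layer cycle: 15.3409 + 17.2 → 32.5409 s.
Total: 642 × 32.5409 s = 20891.2578 s → 5.80 hours.

5.80 hours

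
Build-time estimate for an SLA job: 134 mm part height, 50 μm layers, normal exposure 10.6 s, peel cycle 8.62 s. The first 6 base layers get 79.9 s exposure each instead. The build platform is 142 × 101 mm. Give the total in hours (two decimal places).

Layers = ⌈134/0.05⌉ = 2680.
Bottom layers = 6 × (79.9 + 8.62) = 531.12 s.
Normal layers = 2674 × (10.6 + 8.62) = 51394.28 s.
Sum: 531.12 + 51394.28 = 51925.4 s → 14.42 hours.

14.42 hours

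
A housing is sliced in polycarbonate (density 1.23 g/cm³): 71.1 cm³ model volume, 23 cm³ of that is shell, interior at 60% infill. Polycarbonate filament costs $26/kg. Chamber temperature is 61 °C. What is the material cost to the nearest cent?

Interior volume = 71.1 − 23, so 48.1 cm³.
Infill volume = 0.60 × 48.1 = 28.86 cm³.
Total extruded = 23 + 28.86, so 51.86 cm³.
Mass: 51.86 × 1.23 → 63.7878 g.
At $26/kg: 63.7878/1000 × 26 = $1.66.

$1.66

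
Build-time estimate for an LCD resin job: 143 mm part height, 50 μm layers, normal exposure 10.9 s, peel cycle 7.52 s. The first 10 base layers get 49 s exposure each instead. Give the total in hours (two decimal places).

14.74 hours

Layer count = ceil(143 / 0.05) = 2860.
Burn-in layers: 10 × (49 + 7.52) → 565.2 s.
Normal layers = 2850 × (10.9 + 7.52), so 52497 s.
Sum: 565.2 + 52497 = 53062.2 s → 14.74 hours.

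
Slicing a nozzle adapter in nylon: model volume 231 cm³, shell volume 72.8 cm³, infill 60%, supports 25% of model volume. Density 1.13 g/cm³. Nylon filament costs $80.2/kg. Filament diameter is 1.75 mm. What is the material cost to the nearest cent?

Infill region = 231 − 72.8 = 158.2 cm³.
Deposited infill: 0.60 × 158.2 → 94.92 cm³.
Support = 0.25 × 231, so 57.75 cm³.
Total extruded: 72.8 + 94.92 + 57.75 → 225.47 cm³.
Mass = 225.47 × 1.13 = 254.7811 g.
Cost = 254.7811 g / 1000 × $80.2/kg = $20.43.

$20.43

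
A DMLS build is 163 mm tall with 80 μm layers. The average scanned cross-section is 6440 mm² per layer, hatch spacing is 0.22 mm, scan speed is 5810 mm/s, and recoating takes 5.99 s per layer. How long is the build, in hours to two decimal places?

Layer count = ceil(163 / 0.08) = 2038.
Per-layer scan distance: 6440 / 0.22 → 29272.7 mm.
Scan time per layer = 29272.7 / 5810 = 5.0383 s.
Time per layer = 5.0383 + 5.99 = 11.0283 s.
2038 layers × 11.0283 s/layer = 22475.6754 s, i.e. 6.24 hours.

6.24 hours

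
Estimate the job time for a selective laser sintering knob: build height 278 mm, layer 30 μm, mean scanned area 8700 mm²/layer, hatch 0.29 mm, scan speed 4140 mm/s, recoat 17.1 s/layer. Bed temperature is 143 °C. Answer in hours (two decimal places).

Layers = ⌈278/0.03⌉ = 9267.
Per-layer scan distance = 8700 / 0.29, so 30000 mm.
Laser time per layer = 30000 / 4140 = 7.2464 s.
Layer cycle: 7.2464 + 17.1 → 24.3464 s.
Total: 9267 × 24.3464 s = 225618.0888 s → 62.67 hours.

62.67 hours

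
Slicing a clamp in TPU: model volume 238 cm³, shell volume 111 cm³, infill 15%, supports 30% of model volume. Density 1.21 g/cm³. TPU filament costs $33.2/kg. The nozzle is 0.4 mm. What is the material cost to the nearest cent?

$8.09

Volume inside the shell = 238 − 111 = 127 cm³.
Infill deposited = 0.15 × 127 = 19.05 cm³.
Support = 0.30 × 238, so 71.4 cm³.
Total printed volume = 111 + 19.05 + 71.4, so 201.45 cm³.
Mass = 201.45 × 1.21, so 243.7545 g.
Cost = 243.7545 g / 1000 × $33.2/kg = $8.09.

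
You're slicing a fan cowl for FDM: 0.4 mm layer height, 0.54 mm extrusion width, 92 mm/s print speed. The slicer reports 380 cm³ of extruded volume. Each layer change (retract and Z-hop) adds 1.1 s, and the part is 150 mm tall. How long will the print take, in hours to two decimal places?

Bead cross-section = 0.4 × 0.54, so 0.216 mm².
Toolpath length = 380 cm³ / 0.216 mm² = 380000 / 0.216 = 1759259.3 mm.
Extrusion time = 1759259.3 / 92 = 19122.4 s.
Layer count = ceil(150 / 0.4) = 375.
Layer-change overhead = 375 × 1.1 = 412.5 s.
Altogether 19122.4 + 412.5 = 19534.9 s, i.e. 5.43 hours.

5.43 hours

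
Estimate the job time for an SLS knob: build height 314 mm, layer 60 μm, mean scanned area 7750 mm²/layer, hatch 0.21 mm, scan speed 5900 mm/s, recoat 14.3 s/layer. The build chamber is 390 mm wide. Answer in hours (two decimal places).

29.88 hours

Number of layers: 314 / 0.06 → 5234 (rounded up).
Hatch length per layer = 7750 / 0.21 = 36904.8 mm.
Per-layer scan time = 36904.8 / 5900 = 6.2551 s.
Per-layer time: 6.2551 + 14.3 → 20.5551 s.
Total: 5234 × 20.5551 s = 107585.3934 s → 29.88 hours.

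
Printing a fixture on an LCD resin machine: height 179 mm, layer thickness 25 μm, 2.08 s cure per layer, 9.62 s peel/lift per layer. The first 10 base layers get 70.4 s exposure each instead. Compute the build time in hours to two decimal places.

Number of layers: 179 / 0.025 → 7160 (rounded up).
Bottom layers: 10 × (70.4 + 9.62) → 800.2 s.
Remaining layers = 7150 × (2.08 + 9.62), so 83655 s.
Total = 800.2 + 83655 = 84455.2 s = 23.46 hours.

23.46 hours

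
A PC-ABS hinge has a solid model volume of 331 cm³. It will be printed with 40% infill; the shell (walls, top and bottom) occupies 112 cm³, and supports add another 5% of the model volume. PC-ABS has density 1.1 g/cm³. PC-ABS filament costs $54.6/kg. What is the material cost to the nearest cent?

$12.98

Infill region = 331 − 112 = 219 cm³.
Deposited infill = 0.40 × 219, so 87.6 cm³.
Support = 0.05 × 331, so 16.55 cm³.
Deposited volume = 112 + 87.6 + 16.55, so 216.15 cm³.
Mass: 216.15 × 1.1 → 237.765 g.
At $54.6/kg: 237.765/1000 × 54.6 = $12.98.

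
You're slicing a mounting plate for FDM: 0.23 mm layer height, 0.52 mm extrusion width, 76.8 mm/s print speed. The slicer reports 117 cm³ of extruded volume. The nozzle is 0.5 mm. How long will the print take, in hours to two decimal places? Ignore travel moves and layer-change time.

3.54 hours

Bead cross-section: 0.23 × 0.52 → 0.1196 mm².
Path length: 117000 mm³ / 0.1196 mm² → 978260.9 mm.
Extrusion time = 978260.9 / 76.8, so 12737.8 s.
Converting: 12737.8 s = 3.54 hours.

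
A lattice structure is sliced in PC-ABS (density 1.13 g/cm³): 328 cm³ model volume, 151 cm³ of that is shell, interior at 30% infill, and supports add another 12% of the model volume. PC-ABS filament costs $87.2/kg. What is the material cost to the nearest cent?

$23.99

Infill region = 328 − 151, so 177 cm³.
Deposited infill = 0.30 × 177, so 53.1 cm³.
Support: 0.12 × 328 → 39.36 cm³.
Total extruded = 151 + 53.1 + 39.36 = 243.46 cm³.
Mass = 243.46 × 1.13, so 275.1098 g.
Cost = 275.1098 g / 1000 × $87.2/kg = $23.99.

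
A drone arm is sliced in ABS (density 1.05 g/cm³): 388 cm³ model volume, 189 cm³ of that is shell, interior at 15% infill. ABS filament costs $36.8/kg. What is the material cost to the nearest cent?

$8.46

Volume inside the shell = 388 − 189, so 199 cm³.
Infill volume = 0.15 × 199, so 29.85 cm³.
Total printed volume = 189 + 29.85, so 218.85 cm³.
Mass = 218.85 × 1.05 = 229.7925 g.
Cost = 229.7925 g / 1000 × $36.8/kg = $8.46.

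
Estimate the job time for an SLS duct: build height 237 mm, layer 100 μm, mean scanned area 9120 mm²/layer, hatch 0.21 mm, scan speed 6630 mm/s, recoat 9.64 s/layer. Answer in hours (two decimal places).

Number of layers: 237 / 0.1 → 2370 (rounded up).
Hatch length per layer = 9120 / 0.21, so 43428.6 mm.
Scan time per layer = 43428.6 / 6630 = 6.5503 s.
Per-layer time: 6.5503 + 9.64 → 16.1903 s.
Total: 2370 × 16.1903 s = 38371.011 s → 10.66 hours.

10.66 hours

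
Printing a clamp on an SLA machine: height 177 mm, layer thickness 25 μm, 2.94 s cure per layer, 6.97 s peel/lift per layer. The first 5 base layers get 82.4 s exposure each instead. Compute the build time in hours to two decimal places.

19.60 hours

Number of layers: 177 / 0.025 → 7080 (rounded up).
Burn-in layers = 5 × (82.4 + 6.97) = 446.85 s.
Remaining layers = 7075 × (2.94 + 6.97) = 70113.25 s.
Total = 446.85 + 70113.25 = 70560.1 s = 19.60 hours.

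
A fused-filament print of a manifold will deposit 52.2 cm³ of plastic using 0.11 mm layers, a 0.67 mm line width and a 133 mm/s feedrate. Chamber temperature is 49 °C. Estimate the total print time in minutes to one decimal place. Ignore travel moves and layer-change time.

Line area: 0.11 × 0.67 → 0.0737 mm².
Total extruded path = 52200/0.0737 = 708276.8 mm.
Extrusion time = 708276.8 / 133 = 5325.4 s.
5325.4 s = 88.8 minutes.

88.8 minutes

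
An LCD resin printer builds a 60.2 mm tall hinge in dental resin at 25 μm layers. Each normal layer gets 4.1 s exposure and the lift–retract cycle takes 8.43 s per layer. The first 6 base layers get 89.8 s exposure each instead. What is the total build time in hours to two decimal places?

8.52 hours

Number of layers: 60.2 / 0.025 → 2408 (rounded up).
Bottom layers: 6 × (89.8 + 8.43) → 589.38 s.
Remaining layers = 2402 × (4.1 + 8.43), so 30097.06 s.
Total = 589.38 + 30097.06 = 30686.44 s = 8.52 hours.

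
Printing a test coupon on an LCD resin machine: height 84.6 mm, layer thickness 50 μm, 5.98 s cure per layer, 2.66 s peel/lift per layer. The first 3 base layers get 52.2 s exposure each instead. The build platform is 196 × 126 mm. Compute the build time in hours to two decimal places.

Layers = ⌈84.6/0.05⌉ = 1692.
Base layers: 3 × (52.2 + 2.66) → 164.58 s.
Remaining layers: 1689 × (5.98 + 2.66) → 14592.96 s.
Sum: 164.58 + 14592.96 = 14757.54 s → 4.10 hours.

4.10 hours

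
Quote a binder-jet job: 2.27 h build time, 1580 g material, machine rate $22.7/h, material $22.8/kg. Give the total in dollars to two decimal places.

Machine-time cost = 22.7 × 2.27 = $51.529.
Feedstock cost = 22.8 × 1580/1000 = $36.024.
Total = 51.529 + 36.024 = 87.553 ≈ $87.55.

$87.55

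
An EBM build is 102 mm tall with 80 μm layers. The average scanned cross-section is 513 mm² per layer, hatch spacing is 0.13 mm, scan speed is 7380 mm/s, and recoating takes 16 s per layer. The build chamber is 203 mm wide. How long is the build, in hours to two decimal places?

Layer count = ceil(102 / 0.08) = 1275.
Per-layer scan distance = 513 / 0.13, so 3946.2 mm.
Scan time per layer = 3946.2 / 7380 = 0.5347 s.
Per-layer time = 0.5347 + 16, so 16.5347 s.
Build time = 1275 × 16.5347 = 21081.7425 s = 5.86 hours.

5.86 hours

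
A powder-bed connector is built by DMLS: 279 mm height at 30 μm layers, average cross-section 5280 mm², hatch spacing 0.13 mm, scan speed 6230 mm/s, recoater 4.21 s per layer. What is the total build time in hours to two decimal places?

Layer count = ceil(279 / 0.03) = 9300.
Scan path per layer = 5280 / 0.13 = 40615.4 mm.
Scan time per layer: 40615.4 / 6230 → 6.5193 s.
Per-layer time = 6.5193 + 4.21 = 10.7293 s.
Build time = 9300 × 10.7293 = 99782.49 s = 27.72 hours.

27.72 hours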